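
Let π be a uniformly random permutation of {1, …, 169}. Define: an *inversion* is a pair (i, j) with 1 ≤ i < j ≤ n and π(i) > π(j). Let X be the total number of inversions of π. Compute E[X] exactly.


Write X = Σ X_I over the C(169, 2) = 14196 pairs i < j, with X_I the indicator of one inversion.
There are 14196 indicators.
For each fixed pair i < j, the values π(i) and π(j) are two distinct elements of {1, …, 169} in uniformly random order; by symmetry P[π(i) > π(j)] = 1/2.
By linearity: E[X] = 14196 · (1/2) = C(169, 2) · (1/2) = 14196/2 = 7098 ≈ 7098.000000.

E[X] = 7098 = 7098.000000.


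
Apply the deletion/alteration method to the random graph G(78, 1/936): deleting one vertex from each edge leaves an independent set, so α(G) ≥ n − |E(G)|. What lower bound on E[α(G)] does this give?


E[|E(G)|] = C(78, 2)·p = 3003 · (1/936) = 77/24.
E[α(G)] ≥ n − E[|E(G)|] = 78 − 77/24 = 1795/24.
Numerically: ≈ 74.792.
(This is only a lower bound; the true E[α(G)] may be larger.)

E[α(G)] ≥ 1795/24 ≈ 74.792.


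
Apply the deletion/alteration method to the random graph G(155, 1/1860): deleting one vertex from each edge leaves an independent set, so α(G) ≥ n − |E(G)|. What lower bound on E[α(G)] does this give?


E[|E(G)|] = C(155, 2)·p = 11935 · (1/1860) = 77/12.
E[α(G)] ≥ n − E[|E(G)|] = 155 − 77/12 = 1783/12.
Numerically: ≈ 148.583333.
(This is only a lower bound; the true E[α(G)] may be larger.)

E[α(G)] ≥ 1783/12 ≈ 148.583333.


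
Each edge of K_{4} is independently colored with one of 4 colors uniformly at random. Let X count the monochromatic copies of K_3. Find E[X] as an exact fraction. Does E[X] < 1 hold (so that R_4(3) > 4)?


E[X] = C(4, 3) · 4^{1 − 3} = 4 · 4^{−2} = 4/16.
As a reduced fraction: E[X] = 1/4 ≈ 0.250000.
Is E[X] < 1? YES.
Since E[X] < 1, there exists a 4-coloring of K_{4} with no monochromatic K_3; hence R_4(3) > 4.

E[X] = 1/4 ≈ 0.250000; E[X] < 1, so R_4(3) > 4.


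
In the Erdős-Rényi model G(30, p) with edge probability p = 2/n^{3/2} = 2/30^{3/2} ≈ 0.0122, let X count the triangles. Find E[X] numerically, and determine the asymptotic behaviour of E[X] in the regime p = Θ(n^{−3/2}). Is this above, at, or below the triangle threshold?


Number of potential triangles: C(30, 3) = 4060.
Each occurs with probability p³ ≈ (0.0122)³ ≈ 1.80320e-06.
By linearity: E[X] = C(30, 3)·p³ ≈ 4060 · 1.80320e-06 ≈ 0.007.
Since α = 3/2 > 1, p = c/n^{3/2} = o(1/n) is below the triangle threshold p ~ 1/n. Asymptotically E[X] ~ (c³/6)·n^{3(1−α)} = (2³/6)·n^{-1.5} → 0, so by Markov's inequality G has no triangles w.h.p.

E[X] ≈ 0.007; in regime p = Θ(1/n^{3/2}) E[X] tends to 0 (below the triangle threshold p ~ 1/n).


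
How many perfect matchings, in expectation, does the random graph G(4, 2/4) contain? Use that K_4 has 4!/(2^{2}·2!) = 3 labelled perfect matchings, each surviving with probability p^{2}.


K_4 has 4!/(2^{2}·2!) = 3 labelled perfect matchings.
For each such perfect matching H, let X_H = 1 if all 2 edges of H are present in G. Then P[X_H = 1] = p^{2} = (1/2)^{2} = 1/4.
By linearity: E[X] = Σ_H E[X_H] = 3 · p^{2} = 3 · 1/4 = 3/4.
Numerically: E[X] ≈ 0.75.

E[X] = 3 · (1/2)^{2} = 3/4 ≈ 0.75.


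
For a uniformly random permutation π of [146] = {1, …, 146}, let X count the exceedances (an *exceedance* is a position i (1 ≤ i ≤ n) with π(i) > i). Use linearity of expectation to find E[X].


Write X = Σ_{i=1}^{146} X_i, where X_i = 1_{π(i) > i}.
For each fixed i, π(i) is uniform over {1, …, 146} (marginal of a uniform permutation), so P[π(i) > i] = (n − i)/n. Summing: Σ_{i=1}^{146} (n − i)/n = (0 + 1 + … + 145)/146 = 146(146 − 1)/(2·146) = (146 − 1)/2.
Hence E[X] = Σ_{i=1}^{146} (146 − i)/146 = 145/2 ≈ 72.500000.

E[X] = 145/2 = 72.500000.


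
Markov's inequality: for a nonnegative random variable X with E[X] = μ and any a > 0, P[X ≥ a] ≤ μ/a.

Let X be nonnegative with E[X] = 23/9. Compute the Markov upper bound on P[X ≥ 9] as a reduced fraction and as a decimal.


μ = E[X] = 23/9, a = 9.
Markov: P[X ≥ 9] ≤ μ/a = (23/9)/9 = 23/81.
Numerically: ≈ 0.2840.
(Since a = 9 > μ = 2.5556, the bound 23/81 is < 1 and informative.)

P[X ≥ 9] ≤ 23/81 ≈ 0.2840.


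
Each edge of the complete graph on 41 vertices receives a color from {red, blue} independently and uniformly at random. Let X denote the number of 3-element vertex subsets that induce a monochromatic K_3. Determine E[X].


Let X = Σ_S X_S over the C(41, 3) = 10660 subsets S of size 3, where X_S = 1 if the K_3 on S is monochromatic.
For a fixed S, the K_3 on S has C(3, 2) = 3 edges. P[all 3 edges red] = (1/2)^3, and likewise for blue, so P[monochromatic] = 2·(1/2)^3 = 2^{1 − 3} = 1/4.
By linearity: E[X] = C(41, 3) · 2^{1 − 3} = 10660 · 1/4 = 2665.
Numerically: E[X] ≈ 2665.00000.

E[X] = C(41,3)·2^(1−C(3,2)) = 2665 ≈ 2665.00000.


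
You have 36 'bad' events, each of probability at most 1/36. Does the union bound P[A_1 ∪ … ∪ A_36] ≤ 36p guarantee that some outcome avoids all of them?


Union bound: P[∪_{i=1}^{36} A_i] ≤ Σ_i P[A_i] ≤ 36·p = 36·(1/36) = 1.
Numerically: 1 ≈ 1.000000.
Is 1 < 1? NO.
Since the bound 1 is ≥ 1, the union bound is uninformative here; it does NOT by itself certify existence.

36·p = 1 ≈ 1.000000; existence NOT certified by the union bound.


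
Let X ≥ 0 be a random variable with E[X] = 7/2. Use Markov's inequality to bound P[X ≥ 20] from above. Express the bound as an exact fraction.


μ = E[X] = 7/2, a = 20.
Markov: P[X ≥ 20] ≤ μ/a = (7/2)/20 = 7/40.
Numerically: ≈ 0.175000.
(Since a = 20 > μ = 3.500000, the bound 7/40 is < 1 and informative.)

P[X ≥ 20] ≤ 7/40 ≈ 0.175000.


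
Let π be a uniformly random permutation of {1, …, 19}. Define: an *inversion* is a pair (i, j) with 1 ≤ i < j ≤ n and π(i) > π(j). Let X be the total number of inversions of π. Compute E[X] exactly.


Write X = Σ X_I over the C(19, 2) = 171 pairs i < j, with X_I the indicator of one inversion.
There are 171 indicators.
For each fixed pair i < j, the values π(i) and π(j) are two distinct elements of {1, …, 19} in uniformly random order; by symmetry P[π(i) > π(j)] = 1/2.
By linearity: E[X] = 171 · (1/2) = C(19, 2) · (1/2) = 171/2 = 171/2 ≈ 85.5000.

E[X] = 171/2 = 85.5000.


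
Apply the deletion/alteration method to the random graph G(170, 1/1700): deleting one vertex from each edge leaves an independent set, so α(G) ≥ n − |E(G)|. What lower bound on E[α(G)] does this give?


E[|E(G)|] = C(170, 2)·p = 14365 · (1/1700) = 169/20.
E[α(G)] ≥ n − E[|E(G)|] = 170 − 169/20 = 3231/20.
Numerically: ≈ 161.550000.
(This is only a lower bound; the true E[α(G)] may be larger.)

E[α(G)] ≥ 3231/20 ≈ 161.550000.


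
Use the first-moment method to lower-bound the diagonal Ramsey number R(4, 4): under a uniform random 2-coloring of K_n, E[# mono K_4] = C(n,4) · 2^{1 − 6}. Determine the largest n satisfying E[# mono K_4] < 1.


We need C(n, 4) · 2^{1 − 6} < 1, i.e. C(n, 4) < 2^{6 − 1} = 32.
Check values of n near the boundary:
  n = 5: C(5, 4) = 5; 5 < 32? YES
  n = 6: C(6, 4) = 15; 15 < 32? YES
  n = 7: C(7, 4) = 35; 35 < 32? NO
The largest n with C(n, 4) < 32 is n = 6 (where E[X] = 15/32 ≈ 0.4688). Hence R(4, 4) > 6, i.e. R(4, 4) ≥ 7.

Largest n = 6; hence R(4, 4) > 6.


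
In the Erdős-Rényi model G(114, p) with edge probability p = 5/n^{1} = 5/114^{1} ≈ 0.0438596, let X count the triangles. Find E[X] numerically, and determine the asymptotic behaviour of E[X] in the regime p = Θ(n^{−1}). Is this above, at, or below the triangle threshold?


Number of potential triangles: C(114, 3) = 240464.
Each occurs with probability p³ ≈ (0.0438596)³ ≈ 8.43714395e-05.
By linearity: E[X] = C(114, 3)·p³ ≈ 240464 · 8.43714395e-05 ≈ 20.288294.
Here α = 1, so p = 5/n is exactly at the triangle threshold p ~ 1/n. Asymptotically E[X] → c³/6 = 5³/6 = 125/6 ≈ 20.833333, a bounded constant. In this regime the triangle count is asymptotically Poisson(c³/6).

E[X] ≈ 20.288294; in regime p = Θ(1/n^{1}) E[X] stays bounded (at the triangle threshold p ~ 1/n).


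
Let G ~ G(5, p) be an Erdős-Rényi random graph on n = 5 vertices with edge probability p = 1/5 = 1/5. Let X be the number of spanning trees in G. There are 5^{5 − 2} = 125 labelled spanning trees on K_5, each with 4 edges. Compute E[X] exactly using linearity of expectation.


K_5 has 5^{5 − 2} = 125 labelled spanning trees.
For each such spanning tree H, let X_H = 1 if all 4 edges of H are present in G. Then P[X_H = 1] = p^{4} = (1/5)^{4} = 1/625.
By linearity: E[X] = Σ_H E[X_H] = 125 · p^{4} = 125 · 1/625 = 1/5.
Numerically: E[X] ≈ 0.2.

E[X] = 125 · (1/5)^{4} = 1/5 ≈ 0.2.


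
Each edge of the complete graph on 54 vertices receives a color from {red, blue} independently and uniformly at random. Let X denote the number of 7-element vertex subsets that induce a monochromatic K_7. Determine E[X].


Let X = Σ_S X_S over the C(54, 7) = 177100560 subsets S of size 7, where X_S = 1 if the K_7 on S is monochromatic.
For a fixed S, the K_7 on S has C(7, 2) = 21 edges. P[all 21 edges red] = (1/2)^21, and likewise for blue, so P[monochromatic] = 2·(1/2)^21 = 2^{1 − 21} = 1/1048576.
By linearity: E[X] = C(54, 7) · 2^{1 − 21} = 177100560 · 1/1048576 = 11068785/65536.
Numerically: E[X] ≈ 168.896.

E[X] = C(54,7)·2^(1−C(7,2)) = 11068785/65536 ≈ 168.896.


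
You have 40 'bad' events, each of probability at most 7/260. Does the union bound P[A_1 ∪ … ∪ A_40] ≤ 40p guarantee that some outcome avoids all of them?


Union bound: P[∪_{i=1}^{40} A_i] ≤ Σ_i P[A_i] ≤ 40·p = 40·(7/260) = 14/13.
Numerically: 14/13 ≈ 1.077.
Is 14/13 < 1? NO.
Since the bound 14/13 is ≥ 1, the union bound is uninformative here; it does NOT by itself certify existence.

40·p = 14/13 ≈ 1.077; existence NOT certified by the union bound.


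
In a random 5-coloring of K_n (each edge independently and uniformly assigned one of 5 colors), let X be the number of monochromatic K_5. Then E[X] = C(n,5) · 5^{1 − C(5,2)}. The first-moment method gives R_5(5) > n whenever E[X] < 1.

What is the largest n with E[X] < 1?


We need C(n, 5) · 5^{1 − 10} < 1, i.e. C(n, 5) < 5^{10 − 1} = 1953125.
Check values of n near the boundary:
  n = 44: C(44, 5) = 1086008; 1086008 < 1953125? YES
  n = 45: C(45, 5) = 1221759; 1221759 < 1953125? YES
  n = 46: C(46, 5) = 1370754; 1370754 < 1953125? YES
  n = 47: C(47, 5) = 1533939; 1533939 < 1953125? YES
  n = 48: C(48, 5) = 1712304; 1712304 < 1953125? YES
  n = 49: C(49, 5) = 1906884; 1906884 < 1953125? YES
  n = 50: C(50, 5) = 2118760; 2118760 < 1953125? NO
The largest n with C(n, 5) < 1953125 is n = 49 (where E[X] = 1906884/1953125 ≈ 0.976325). Hence R_5(5) > 49, i.e. R_5(5) ≥ 50.

Largest n = 49; hence R_5(5) > 49.


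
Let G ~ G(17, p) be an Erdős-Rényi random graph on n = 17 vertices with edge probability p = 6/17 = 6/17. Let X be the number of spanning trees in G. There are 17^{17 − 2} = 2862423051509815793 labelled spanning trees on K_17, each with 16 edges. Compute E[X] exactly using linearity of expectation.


K_17 has 17^{17 − 2} = 2862423051509815793 labelled spanning trees.
For each such spanning tree H, let X_H = 1 if all 16 edges of H are present in G. Then P[X_H = 1] = p^{16} = (6/17)^{16} = 2821109907456/48661191875666868481.
By linearity of expectation: E[X] = Σ_H E[X_H] = 2862423051509815793 · p^{16} = 2862423051509815793 · 2821109907456/48661191875666868481 = 2821109907456/17.
Numerically: E[X] ≈ 1.65948e+11.

E[X] = 2862423051509815793 · (6/17)^{16} = 2821109907456/17 ≈ 1.65948e+11.


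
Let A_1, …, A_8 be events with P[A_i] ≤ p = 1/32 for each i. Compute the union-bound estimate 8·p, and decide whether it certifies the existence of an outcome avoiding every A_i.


Union bound: P[∪_{i=1}^{8} A_i] ≤ Σ_i P[A_i] ≤ 8·p = 8·(1/32) = 1/4.
Numerically: 1/4 ≈ 0.2500000.
Is 1/4 < 1? YES.
Since P[∪ A_i] ≤ 1/4 < 1, the complement has P[∩ A_i^c] ≥ 1 − 1/4 = 3/4 > 0, so some outcome avoids every A_i.

8·p = 1/4 ≈ 0.2500000; existence CERTIFIED by the union bound.


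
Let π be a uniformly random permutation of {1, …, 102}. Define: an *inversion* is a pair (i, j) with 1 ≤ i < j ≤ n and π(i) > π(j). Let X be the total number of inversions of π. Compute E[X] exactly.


Write X = Σ X_I over the C(102, 2) = 5151 pairs i < j, with X_I the indicator of one inversion.
There are 5151 indicators.
For each fixed pair i < j, the values π(i) and π(j) are two distinct elements of {1, …, 102} in uniformly random order; by symmetry P[π(i) > π(j)] = 1/2.
By linearity: E[X] = 5151 · (1/2) = C(102, 2) · (1/2) = 5151/2 = 5151/2 ≈ 2575.50000.

E[X] = 5151/2 = 2575.50000.


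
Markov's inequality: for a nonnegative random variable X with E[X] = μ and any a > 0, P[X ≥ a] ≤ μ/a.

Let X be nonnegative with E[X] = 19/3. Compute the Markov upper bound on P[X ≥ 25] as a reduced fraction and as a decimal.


μ = E[X] = 19/3, a = 25.
Markov: P[X ≥ 25] ≤ μ/a = (19/3)/25 = 19/75.
Numerically: ≈ 0.253333.
(Since a = 25 > μ = 6.333333, the bound 19/75 is < 1 and informative.)

P[X ≥ 25] ≤ 19/75 ≈ 0.253333.


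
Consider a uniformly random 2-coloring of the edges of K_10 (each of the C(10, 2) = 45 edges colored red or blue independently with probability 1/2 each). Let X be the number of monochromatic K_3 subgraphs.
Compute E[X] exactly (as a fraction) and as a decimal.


Let X = Σ_S X_S over the C(10, 3) = 120 subsets S of size 3, where X_S = 1 if the K_3 on S is monochromatic.
For a fixed S, the K_3 on S has C(3, 2) = 3 edges. P[all 3 edges red] = (1/2)^3, and likewise for blue, so P[monochromatic] = 2·(1/2)^3 = 2^{1 − 3} = 1/4.
By linearity of expectation: E[X] = C(10, 3) · 2^{1 − 3} = 120 · 1/4 = 30.
Numerically: E[X] ≈ 30.000.

E[X] = C(10,3)·2^(1−C(3,2)) = 30 ≈ 30.000.


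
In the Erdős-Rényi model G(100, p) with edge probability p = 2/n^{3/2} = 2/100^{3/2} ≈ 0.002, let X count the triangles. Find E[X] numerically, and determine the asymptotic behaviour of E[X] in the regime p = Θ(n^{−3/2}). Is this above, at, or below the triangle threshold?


Number of potential triangles: C(100, 3) = 161700.
Each occurs with probability p³ ≈ (0.002)³ ≈ 8.00000000e-09.
By linearity: E[X] = C(100, 3)·p³ ≈ 161700 · 8.00000000e-09 ≈ 0.001294.
Since α = 3/2 > 1, p = c/n^{3/2} = o(1/n) is below the triangle threshold p ~ 1/n. Asymptotically E[X] ~ (c³/6)·n^{3(1−α)} = (2³/6)·n^{-1.5} → 0, so by Markov's inequality G has no triangles w.h.p.

E[X] ≈ 0.001294; in regime p = Θ(1/n^{3/2}) E[X] tends to 0 (below the triangle threshold p ~ 1/n).


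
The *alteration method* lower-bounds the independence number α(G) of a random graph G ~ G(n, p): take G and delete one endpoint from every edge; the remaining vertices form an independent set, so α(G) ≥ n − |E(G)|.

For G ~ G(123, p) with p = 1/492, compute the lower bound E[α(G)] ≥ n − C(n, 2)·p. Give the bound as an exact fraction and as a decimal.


E[|E(G)|] = C(123, 2)·p = 7503 · (1/492) = 61/4.
E[α(G)] ≥ n − E[|E(G)|] = 123 − 61/4 = 431/4.
Numerically: ≈ 107.750000.
(This is only a lower bound; the true E[α(G)] may be larger.)

E[α(G)] ≥ 431/4 ≈ 107.750000.


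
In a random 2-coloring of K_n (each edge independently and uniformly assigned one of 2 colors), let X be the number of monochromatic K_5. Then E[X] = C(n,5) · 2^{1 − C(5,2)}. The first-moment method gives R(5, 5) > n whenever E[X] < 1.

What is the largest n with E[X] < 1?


We need C(n, 5) · 2^{1 − 10} < 1, i.e. C(n, 5) < 2^{10 − 1} = 512.
Check values of n near the boundary:
  n = 5: C(5, 5) = 1; 1 < 512? YES
  n = 6: C(6, 5) = 6; 6 < 512? YES
  n = 7: C(7, 5) = 21; 21 < 512? YES
  n = 8: C(8, 5) = 56; 56 < 512? YES
  n = 9: C(9, 5) = 126; 126 < 512? YES
  n = 10: C(10, 5) = 252; 252 < 512? YES
  n = 11: C(11, 5) = 462; 462 < 512? YES
  n = 12: C(12, 5) = 792; 792 < 512? NO
  n = 13: C(13, 5) = 1287; 1287 < 512? NO
  n = 14: C(14, 5) = 2002; 2002 < 512? NO
The largest n with C(n, 5) < 512 is n = 11 (where E[X] = 231/256 ≈ 0.902344). Hence R(5, 5) > 11, i.e. R(5, 5) ≥ 12.

Largest n = 11; hence R(5, 5) > 11.


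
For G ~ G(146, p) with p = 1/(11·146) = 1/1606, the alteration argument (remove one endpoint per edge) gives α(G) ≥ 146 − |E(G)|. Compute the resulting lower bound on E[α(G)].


E[|E(G)|] = C(146, 2)·p = 10585 · (1/1606) = 145/22.
E[α(G)] ≥ n − E[|E(G)|] = 146 − 145/22 = 3067/22.
Numerically: ≈ 139.40909.
(This is only a lower bound; the true E[α(G)] may be larger.)

E[α(G)] ≥ 3067/22 ≈ 139.40909.


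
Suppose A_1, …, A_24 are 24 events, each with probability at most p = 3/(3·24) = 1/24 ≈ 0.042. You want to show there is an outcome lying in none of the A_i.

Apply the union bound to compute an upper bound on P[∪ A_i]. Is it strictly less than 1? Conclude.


Union bound: P[∪_{i=1}^{24} A_i] ≤ Σ_i P[A_i] ≤ 24·p = 24·(1/24) = 1.
Numerically: 1 ≈ 1.000.
Is 1 < 1? NO.
Since the bound 1 is ≥ 1, the union bound is uninformative here; it does NOT by itself certify existence.

24·p = 1 ≈ 1.000; existence NOT certified by the union bound.


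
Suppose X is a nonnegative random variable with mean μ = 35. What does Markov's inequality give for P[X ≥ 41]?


μ = E[X] = 35, a = 41.
Markov: P[X ≥ 41] ≤ μ/a = (35)/41 = 35/41.
Numerically: ≈ 0.8537.
(Since a = 41 > μ = 35.0000, the bound 35/41 is < 1 and informative.)

P[X ≥ 41] ≤ 35/41 ≈ 0.8537.


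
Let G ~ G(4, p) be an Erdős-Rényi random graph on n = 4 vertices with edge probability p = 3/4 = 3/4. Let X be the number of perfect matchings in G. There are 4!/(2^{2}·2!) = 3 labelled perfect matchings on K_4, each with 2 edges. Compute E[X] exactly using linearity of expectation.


K_4 has 4!/(2^{2}·2!) = 3 labelled perfect matchings.
For each such perfect matching H, let X_H = 1 if all 2 edges of H are present in G. Then P[X_H = 1] = p^{2} = (3/4)^{2} = 9/16.
By linearity: E[X] = Σ_H E[X_H] = 3 · p^{2} = 3 · 9/16 = 27/16.
Numerically: E[X] ≈ 1.688.

E[X] = 3 · (3/4)^{2} = 27/16 ≈ 1.688.


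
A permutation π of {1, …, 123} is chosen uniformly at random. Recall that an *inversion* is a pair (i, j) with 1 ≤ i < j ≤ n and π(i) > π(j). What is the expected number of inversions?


Write X = Σ X_I over the C(123, 2) = 7503 pairs i < j, with X_I the indicator of one inversion.
There are 7503 indicators.
For each fixed pair i < j, the values π(i) and π(j) are two distinct elements of {1, …, 123} in uniformly random order; by symmetry P[π(i) > π(j)] = 1/2.
By linearity: E[X] = 7503 · (1/2) = C(123, 2) · (1/2) = 7503/2 = 7503/2 ≈ 3751.5000.

E[X] = 7503/2 = 3751.5000.


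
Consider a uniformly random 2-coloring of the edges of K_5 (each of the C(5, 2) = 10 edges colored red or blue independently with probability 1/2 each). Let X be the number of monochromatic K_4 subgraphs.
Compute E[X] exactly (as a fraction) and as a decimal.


Let X = Σ_S X_S over the C(5, 4) = 5 subsets S of size 4, where X_S = 1 if the K_4 on S is monochromatic.
For a fixed S, the K_4 on S has C(4, 2) = 6 edges. P[all 6 edges red] = (1/2)^6, and likewise for blue, so P[monochromatic] = 2·(1/2)^6 = 2^{1 − 6} = 1/32.
By linearity: E[X] = C(5, 4) · 2^{1 − 6} = 5 · 1/32 = 5/32.
Numerically: E[X] ≈ 0.1562.

E[X] = C(5,4)·2^(1−C(4,2)) = 5/32 ≈ 0.1562.


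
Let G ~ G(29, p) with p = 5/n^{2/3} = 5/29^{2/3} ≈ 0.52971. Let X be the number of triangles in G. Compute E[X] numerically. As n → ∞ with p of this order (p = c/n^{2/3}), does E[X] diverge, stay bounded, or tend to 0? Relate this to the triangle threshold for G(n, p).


Number of potential triangles: C(29, 3) = 3654.
Each occurs with probability p³ ≈ (0.52971)³ ≈ 1.4863258e-01.
By linearity: E[X] = C(29, 3)·p³ ≈ 3654 · 1.4863258e-01 ≈ 543.10345.
Since α = 2/3 < 1, p = c/n^{2/3} ≫ 1/n is above the triangle threshold p ~ 1/n. Asymptotically E[X] ~ (c³/6)·n^{3(1−α)} = (5³/6)·n^{1} → ∞; triangles are abundant w.h.p.

E[X] ≈ 543.10345; in regime p = Θ(1/n^{2/3}) E[X] diverges (above the triangle threshold p ~ 1/n).


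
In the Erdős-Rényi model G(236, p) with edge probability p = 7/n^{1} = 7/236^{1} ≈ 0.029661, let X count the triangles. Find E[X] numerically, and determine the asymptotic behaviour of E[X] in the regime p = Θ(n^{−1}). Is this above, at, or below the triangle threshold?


Number of potential triangles: C(236, 3) = 2162940.
Each occurs with probability p³ ≈ (0.029661)³ ≈ 2.6095049e-05.
By linearity: E[X] = C(236, 3)·p³ ≈ 2162940 · 2.6095049e-05 ≈ 56.44202.
Here α = 1, so p = 7/n is exactly at the triangle threshold p ~ 1/n. Asymptotically E[X] → c³/6 = 7³/6 = 343/6 ≈ 57.16667, a bounded constant. In this regime the triangle count is asymptotically Poisson(c³/6).

E[X] ≈ 56.44202; in regime p = Θ(1/n^{1}) E[X] stays bounded (at the triangle threshold p ~ 1/n).


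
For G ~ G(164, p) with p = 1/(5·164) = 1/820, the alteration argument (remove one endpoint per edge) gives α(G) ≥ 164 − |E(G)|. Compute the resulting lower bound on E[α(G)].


E[|E(G)|] = C(164, 2)·p = 13366 · (1/820) = 163/10.
E[α(G)] ≥ n − E[|E(G)|] = 164 − 163/10 = 1477/10.
Numerically: ≈ 147.7000.
(This is only a lower bound; the true E[α(G)] may be larger.)

E[α(G)] ≥ 1477/10 ≈ 147.7000.


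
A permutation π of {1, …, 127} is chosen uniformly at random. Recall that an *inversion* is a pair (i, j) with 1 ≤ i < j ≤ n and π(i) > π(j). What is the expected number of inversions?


Write X = Σ X_I over the C(127, 2) = 8001 pairs i < j, with X_I the indicator of one inversion.
There are 8001 indicators.
For each fixed pair i < j, the values π(i) and π(j) are two distinct elements of {1, …, 127} in uniformly random order; by symmetry P[π(i) > π(j)] = 1/2.
By linearity: E[X] = 8001 · (1/2) = C(127, 2) · (1/2) = 8001/2 = 8001/2 ≈ 4000.5000.

E[X] = 8001/2 = 4000.5000.


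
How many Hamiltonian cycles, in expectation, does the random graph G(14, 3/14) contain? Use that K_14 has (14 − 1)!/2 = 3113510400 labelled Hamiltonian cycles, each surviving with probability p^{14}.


K_14 has (14 − 1)!/2 = 3113510400 labelled Hamiltonian cycles.
For each such Hamiltonian cycle H, let X_H = 1 if all 14 edges of H are present in G. Then P[X_H = 1] = p^{14} = (3/14)^{14} = 4782969/11112006825558016.
By linearity of expectation: E[X] = Σ_H E[X_H] = 3113510400 · p^{14} = 3113510400 · 4782969/11112006825558016 = 4155084744525/3100448333024.
Numerically: E[X] ≈ 1.34.

E[X] = 3113510400 · (3/14)^{14} = 4155084744525/3100448333024 ≈ 1.34.


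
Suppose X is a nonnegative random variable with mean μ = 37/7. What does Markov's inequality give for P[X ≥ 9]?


μ = E[X] = 37/7, a = 9.
Markov: P[X ≥ 9] ≤ μ/a = (37/7)/9 = 37/63.
Numerically: ≈ 0.587.
(Since a = 9 > μ = 5.286, the bound 37/63 is < 1 and informative.)

P[X ≥ 9] ≤ 37/63 ≈ 0.587.


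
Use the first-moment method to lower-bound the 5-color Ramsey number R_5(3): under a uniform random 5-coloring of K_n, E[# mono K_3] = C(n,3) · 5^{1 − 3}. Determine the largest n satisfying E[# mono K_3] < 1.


We need C(n, 3) · 5^{1 − 3} < 1, i.e. C(n, 3) < 5^{3 − 1} = 25.
Check values of n near the boundary:
  n = 3: C(3, 3) = 1; 1 < 25? YES
  n = 4: C(4, 3) = 4; 4 < 25? YES
  n = 5: C(5, 3) = 10; 10 < 25? YES
  n = 6: C(6, 3) = 20; 20 < 25? YES
  n = 7: C(7, 3) = 35; 35 < 25? NO
The largest n with C(n, 3) < 25 is n = 6 (where E[X] = 4/5 ≈ 0.800). Hence R_5(3) > 6, i.e. R_5(3) ≥ 7.

Largest n = 6; hence R_5(3) > 6.


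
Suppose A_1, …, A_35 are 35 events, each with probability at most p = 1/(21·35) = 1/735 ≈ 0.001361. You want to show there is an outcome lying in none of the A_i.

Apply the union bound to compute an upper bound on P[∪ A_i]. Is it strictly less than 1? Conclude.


Union bound: P[∪_{i=1}^{35} A_i] ≤ Σ_i P[A_i] ≤ 35·p = 35·(1/735) = 1/21.
Numerically: 1/21 ≈ 0.047619.
Is 1/21 < 1? YES.
Since P[∪ A_i] ≤ 1/21 < 1, the complement has P[∩ A_i^c] ≥ 1 − 1/21 = 20/21 > 0, so some outcome avoids every A_i.

35·p = 1/21 ≈ 0.047619; existence CERTIFIED by the union bound.


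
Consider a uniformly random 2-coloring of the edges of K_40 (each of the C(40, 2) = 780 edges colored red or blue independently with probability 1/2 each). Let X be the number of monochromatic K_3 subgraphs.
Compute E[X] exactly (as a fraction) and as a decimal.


Let X = Σ_S X_S over the C(40, 3) = 9880 subsets S of size 3, where X_S = 1 if the K_3 on S is monochromatic.
For a fixed S, the K_3 on S has C(3, 2) = 3 edges. P[all 3 edges red] = (1/2)^3, and likewise for blue, so P[monochromatic] = 2·(1/2)^3 = 2^{1 − 3} = 1/4.
Summing: E[X] = C(40, 3) · 2^{1 − 3} = 9880 · 1/4 = 2470.
Numerically: E[X] ≈ 2470.00000.

E[X] = C(40,3)·2^(1−C(3,2)) = 2470 ≈ 2470.00000.


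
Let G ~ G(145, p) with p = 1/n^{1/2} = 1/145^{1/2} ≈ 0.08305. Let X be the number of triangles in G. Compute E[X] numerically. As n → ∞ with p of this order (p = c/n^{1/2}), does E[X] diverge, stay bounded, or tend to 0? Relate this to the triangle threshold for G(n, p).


Number of potential triangles: C(145, 3) = 497640.
Each occurs with probability p³ ≈ (0.08305)³ ≈ 5.727274e-04.
By linearity: E[X] = C(145, 3)·p³ ≈ 497640 · 5.727274e-04 ≈ 285.0121.
Since α = 1/2 < 1, p = c/n^{1/2} ≫ 1/n is above the triangle threshold p ~ 1/n. Asymptotically E[X] ~ (c³/6)·n^{3(1−α)} = (1³/6)·n^{1.5} → ∞; triangles are abundant w.h.p.

E[X] ≈ 285.0121; in regime p = Θ(1/n^{1/2}) E[X] diverges (above the triangle threshold p ~ 1/n).


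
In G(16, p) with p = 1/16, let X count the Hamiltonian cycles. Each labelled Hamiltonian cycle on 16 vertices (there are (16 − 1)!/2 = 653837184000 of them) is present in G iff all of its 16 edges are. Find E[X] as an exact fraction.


K_16 has (16 − 1)!/2 = 653837184000 labelled Hamiltonian cycles.
For each such Hamiltonian cycle H, let X_H = 1 if all 16 edges of H are present in G. Then P[X_H = 1] = p^{16} = (1/16)^{16} = 1/18446744073709551616.
Summing the indicators: E[X] = Σ_H E[X_H] = 653837184000 · p^{16} = 653837184000 · 1/18446744073709551616 = 638512875/18014398509481984.
Numerically: E[X] ≈ 3.54e-08.

E[X] = 653837184000 · (1/16)^{16} = 638512875/18014398509481984 ≈ 3.54e-08.


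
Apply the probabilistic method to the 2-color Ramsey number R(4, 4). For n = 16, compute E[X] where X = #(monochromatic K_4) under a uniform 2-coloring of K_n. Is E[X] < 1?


E[X] = C(16, 4) · 2^{1 − 6} = 1820 · 2^{−5} = 1820/32.
As a reduced fraction: E[X] = 455/8 ≈ 56.875.
Is E[X] < 1? NO.
Since E[X] ≥ 1, the first-moment bound is inconclusive at n = 16; it does NOT by itself certify R(4, 4) > 16.

E[X] = 455/8 ≈ 56.875; E[X] ≥ 1; first-moment method inconclusive here.


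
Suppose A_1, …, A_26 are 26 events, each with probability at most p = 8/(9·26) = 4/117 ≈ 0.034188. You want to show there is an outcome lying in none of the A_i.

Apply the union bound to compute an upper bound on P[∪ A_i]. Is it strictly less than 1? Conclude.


Union bound: P[∪_{i=1}^{26} A_i] ≤ Σ_i P[A_i] ≤ 26·p = 26·(4/117) = 8/9.
Numerically: 8/9 ≈ 0.888889.
Is 8/9 < 1? YES.
Since P[∪ A_i] ≤ 8/9 < 1, the complement has P[∩ A_i^c] ≥ 1 − 8/9 = 1/9 > 0, so some outcome avoids every A_i.

26·p = 8/9 ≈ 0.888889; existence CERTIFIED by the union bound.


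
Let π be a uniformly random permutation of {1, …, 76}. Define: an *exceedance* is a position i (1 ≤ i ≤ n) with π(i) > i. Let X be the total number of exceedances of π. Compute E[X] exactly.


Write X = Σ_{i=1}^{76} X_i, where X_i = 1_{π(i) > i}.
For each fixed i, π(i) is uniform over {1, …, 76} (marginal of a uniform permutation), so P[π(i) > i] = (n − i)/n. Summing: Σ_{i=1}^{76} (n − i)/n = (0 + 1 + … + 75)/76 = 76(76 − 1)/(2·76) = (76 − 1)/2.
Hence E[X] = Σ_{i=1}^{76} (76 − i)/76 = 75/2 ≈ 37.500.

E[X] = 75/2 = 37.500.


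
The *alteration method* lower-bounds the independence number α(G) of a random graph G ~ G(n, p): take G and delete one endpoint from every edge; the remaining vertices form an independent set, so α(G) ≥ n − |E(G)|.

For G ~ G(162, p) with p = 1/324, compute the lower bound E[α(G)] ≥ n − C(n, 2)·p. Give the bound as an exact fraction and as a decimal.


E[|E(G)|] = C(162, 2)·p = 13041 · (1/324) = 161/4.
E[α(G)] ≥ n − E[|E(G)|] = 162 − 161/4 = 487/4.
Numerically: ≈ 121.7500.
(This is only a lower bound; the true E[α(G)] may be larger.)

E[α(G)] ≥ 487/4 ≈ 121.7500.


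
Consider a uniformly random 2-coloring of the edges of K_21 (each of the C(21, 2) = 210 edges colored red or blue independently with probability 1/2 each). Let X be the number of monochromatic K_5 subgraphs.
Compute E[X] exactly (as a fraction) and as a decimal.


Let X = Σ_S X_S over the C(21, 5) = 20349 subsets S of size 5, where X_S = 1 if the K_5 on S is monochromatic.
For a fixed S, the K_5 on S has C(5, 2) = 10 edges. P[all 10 edges red] = (1/2)^10, and likewise for blue, so P[monochromatic] = 2·(1/2)^10 = 2^{1 − 10} = 1/512.
By linearity: E[X] = C(21, 5) · 2^{1 − 10} = 20349 · 1/512 = 20349/512.
Numerically: E[X] ≈ 39.74414.

E[X] = C(21,5)·2^(1−C(5,2)) = 20349/512 ≈ 39.74414.


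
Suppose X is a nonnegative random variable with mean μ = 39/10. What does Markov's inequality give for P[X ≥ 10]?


μ = E[X] = 39/10, a = 10.
Markov: P[X ≥ 10] ≤ μ/a = (39/10)/10 = 39/100.
Numerically: ≈ 0.390000.
(Since a = 10 > μ = 3.900000, the bound 39/100 is < 1 and informative.)

P[X ≥ 10] ≤ 39/100 ≈ 0.390000.


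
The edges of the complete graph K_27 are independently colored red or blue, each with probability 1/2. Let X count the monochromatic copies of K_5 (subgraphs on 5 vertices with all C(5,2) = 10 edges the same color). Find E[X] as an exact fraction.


Let X = Σ_S X_S over the C(27, 5) = 80730 subsets S of size 5, where X_S = 1 if the K_5 on S is monochromatic.
For a fixed S, the K_5 on S has C(5, 2) = 10 edges. P[all 10 edges red] = (1/2)^10, and likewise for blue, so P[monochromatic] = 2·(1/2)^10 = 2^{1 − 10} = 1/512.
By linearity of expectation: E[X] = C(27, 5) · 2^{1 − 10} = 80730 · 1/512 = 40365/256.
Numerically: E[X] ≈ 157.6758.

E[X] = C(27,5)·2^(1−C(5,2)) = 40365/256 ≈ 157.6758.


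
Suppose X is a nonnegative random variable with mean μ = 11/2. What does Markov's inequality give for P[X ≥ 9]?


μ = E[X] = 11/2, a = 9.
Markov: P[X ≥ 9] ≤ μ/a = (11/2)/9 = 11/18.
Numerically: ≈ 0.61111.
(Since a = 9 > μ = 5.50000, the bound 11/18 is < 1 and informative.)

P[X ≥ 9] ≤ 11/18 ≈ 0.61111.


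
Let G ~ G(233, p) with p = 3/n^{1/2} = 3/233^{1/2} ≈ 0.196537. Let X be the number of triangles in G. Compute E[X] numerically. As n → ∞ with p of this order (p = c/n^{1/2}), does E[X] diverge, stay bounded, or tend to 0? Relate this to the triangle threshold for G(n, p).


Number of potential triangles: C(233, 3) = 2081156.
Each occurs with probability p³ ≈ (0.196537)³ ≈ 7.59153996e-03.
By linearity: E[X] = C(233, 3)·p³ ≈ 2081156 · 7.59153996e-03 ≈ 15799.178945.
Since α = 1/2 < 1, p = c/n^{1/2} ≫ 1/n is above the triangle threshold p ~ 1/n. Asymptotically E[X] ~ (c³/6)·n^{3(1−α)} = (3³/6)·n^{1.5} → ∞; triangles are abundant w.h.p.

E[X] ≈ 15799.178945; in regime p = Θ(1/n^{1/2}) E[X] diverges (above the triangle threshold p ~ 1/n).


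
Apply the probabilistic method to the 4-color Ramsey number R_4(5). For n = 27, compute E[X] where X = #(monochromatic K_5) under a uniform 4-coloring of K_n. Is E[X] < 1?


E[X] = C(27, 5) · 4^{1 − 10} = 80730 · 4^{−9} = 80730/262144.
As a reduced fraction: E[X] = 40365/131072 ≈ 0.3079605.
Is E[X] < 1? YES.
Since E[X] < 1, there exists a 4-coloring of K_{27} with no monochromatic K_5; hence R_4(5) > 27.

E[X] = 40365/131072 ≈ 0.3079605; E[X] < 1, so R_4(5) > 27.


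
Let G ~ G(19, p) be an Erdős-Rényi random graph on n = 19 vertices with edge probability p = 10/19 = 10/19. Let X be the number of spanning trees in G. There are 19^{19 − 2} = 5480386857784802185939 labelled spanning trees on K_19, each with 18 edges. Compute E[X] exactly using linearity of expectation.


K_19 has 19^{19 − 2} = 5480386857784802185939 labelled spanning trees.
For each such spanning tree H, let X_H = 1 if all 18 edges of H are present in G. Then P[X_H = 1] = p^{18} = (10/19)^{18} = 1000000000000000000/104127350297911241532841.
By linearity: E[X] = Σ_H E[X_H] = 5480386857784802185939 · p^{18} = 5480386857784802185939 · 1000000000000000000/104127350297911241532841 = 1000000000000000000/19.
Numerically: E[X] ≈ 5.2632e+16.

E[X] = 5480386857784802185939 · (10/19)^{18} = 1000000000000000000/19 ≈ 5.2632e+16.


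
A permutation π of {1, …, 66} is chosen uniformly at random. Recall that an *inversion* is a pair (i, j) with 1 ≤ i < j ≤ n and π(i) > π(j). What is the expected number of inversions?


Write X = Σ X_I over the C(66, 2) = 2145 pairs i < j, with X_I the indicator of one inversion.
There are 2145 indicators.
For each fixed pair i < j, the values π(i) and π(j) are two distinct elements of {1, …, 66} in uniformly random order; by symmetry P[π(i) > π(j)] = 1/2.
By linearity: E[X] = 2145 · (1/2) = C(66, 2) · (1/2) = 2145/2 = 2145/2 ≈ 1072.50000.

E[X] = 2145/2 = 1072.50000.


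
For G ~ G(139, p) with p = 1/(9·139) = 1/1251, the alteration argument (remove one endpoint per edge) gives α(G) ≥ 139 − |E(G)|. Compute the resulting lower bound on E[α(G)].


E[|E(G)|] = C(139, 2)·p = 9591 · (1/1251) = 23/3.
E[α(G)] ≥ n − E[|E(G)|] = 139 − 23/3 = 394/3.
Numerically: ≈ 131.333333.
(This is only a lower bound; the true E[α(G)] may be larger.)

E[α(G)] ≥ 394/3 ≈ 131.333333.


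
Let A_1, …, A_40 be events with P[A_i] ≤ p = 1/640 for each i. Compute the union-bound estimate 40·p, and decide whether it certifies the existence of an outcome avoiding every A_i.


Union bound: P[∪_{i=1}^{40} A_i] ≤ Σ_i P[A_i] ≤ 40·p = 40·(1/640) = 1/16.
Numerically: 1/16 ≈ 0.0625000.
Is 1/16 < 1? YES.
Since P[∪ A_i] ≤ 1/16 < 1, the complement has P[∩ A_i^c] ≥ 1 − 1/16 = 15/16 > 0, so some outcome avoids every A_i.

40·p = 1/16 ≈ 0.0625000; existence CERTIFIED by the union bound.


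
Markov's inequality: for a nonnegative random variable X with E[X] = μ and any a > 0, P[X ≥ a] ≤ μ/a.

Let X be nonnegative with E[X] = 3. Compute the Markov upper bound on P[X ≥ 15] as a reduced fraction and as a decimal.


μ = E[X] = 3, a = 15.
Markov: P[X ≥ 15] ≤ μ/a = (3)/15 = 1/5.
Numerically: ≈ 0.20000.
(Since a = 15 > μ = 3.00000, the bound 1/5 is < 1 and informative.)

P[X ≥ 15] ≤ 1/5 ≈ 0.20000.


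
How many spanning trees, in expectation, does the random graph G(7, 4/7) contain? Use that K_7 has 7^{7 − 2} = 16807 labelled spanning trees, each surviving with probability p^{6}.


K_7 has 7^{7 − 2} = 16807 labelled spanning trees.
For each such spanning tree H, let X_H = 1 if all 6 edges of H are present in G. Then P[X_H = 1] = p^{6} = (4/7)^{6} = 4096/117649.
Summing the indicators: E[X] = Σ_H E[X_H] = 16807 · p^{6} = 16807 · 4096/117649 = 4096/7.
Numerically: E[X] ≈ 585.14.

E[X] = 16807 · (4/7)^{6} = 4096/7 ≈ 585.14.


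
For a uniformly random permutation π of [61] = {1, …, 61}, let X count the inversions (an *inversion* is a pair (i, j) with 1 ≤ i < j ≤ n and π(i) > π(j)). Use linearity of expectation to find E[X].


Write X = Σ X_I over the C(61, 2) = 1830 pairs i < j, with X_I the indicator of one inversion.
There are 1830 indicators.
For each fixed pair i < j, the values π(i) and π(j) are two distinct elements of {1, …, 61} in uniformly random order; by symmetry P[π(i) > π(j)] = 1/2.
By linearity: E[X] = 1830 · (1/2) = C(61, 2) · (1/2) = 1830/2 = 915 ≈ 915.000.

E[X] = 915 = 915.000.


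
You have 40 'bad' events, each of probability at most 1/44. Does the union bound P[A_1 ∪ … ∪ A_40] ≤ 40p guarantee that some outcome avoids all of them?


Union bound: P[∪_{i=1}^{40} A_i] ≤ Σ_i P[A_i] ≤ 40·p = 40·(1/44) = 10/11.
Numerically: 10/11 ≈ 0.9090909.
Is 10/11 < 1? YES.
Since P[∪ A_i] ≤ 10/11 < 1, the complement has P[∩ A_i^c] ≥ 1 − 10/11 = 1/11 > 0, so some outcome avoids every A_i.

40·p = 10/11 ≈ 0.9090909; existence CERTIFIED by the union bound.


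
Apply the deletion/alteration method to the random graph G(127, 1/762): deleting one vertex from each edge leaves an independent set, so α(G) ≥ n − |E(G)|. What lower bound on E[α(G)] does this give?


E[|E(G)|] = C(127, 2)·p = 8001 · (1/762) = 21/2.
E[α(G)] ≥ n − E[|E(G)|] = 127 − 21/2 = 233/2.
Numerically: ≈ 116.5000.
(This is only a lower bound; the true E[α(G)] may be larger.)

E[α(G)] ≥ 233/2 ≈ 116.5000.


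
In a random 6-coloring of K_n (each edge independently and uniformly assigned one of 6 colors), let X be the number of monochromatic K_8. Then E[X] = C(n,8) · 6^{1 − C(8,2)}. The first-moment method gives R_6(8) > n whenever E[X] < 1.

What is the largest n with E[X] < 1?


We need C(n, 8) · 6^{1 − 28} < 1, i.e. C(n, 8) < 6^{28 − 1} = 1023490369077469249536.
Check values of n near the boundary:
  n = 1589: C(1589, 8) = 990389025825605844438; 990389025825605844438 < 1023490369077469249536? YES
  n = 1590: C(1590, 8) = 995397314198933813310; 995397314198933813310 < 1023490369077469249536? YES
  n = 1591: C(1591, 8) = 1000427749141189953870; 1000427749141189953870 < 1023490369077469249536? YES
  n = 1592: C(1592, 8) = 1005480414540892933435; 1005480414540892933435 < 1023490369077469249536? YES
  n = 1593: C(1593, 8) = 1010555394551193970323; 1010555394551193970323 < 1023490369077469249536? YES
  n = 1594: C(1594, 8) = 1015652773590544255167; 1015652773590544255167 < 1023490369077469249536? YES
  n = 1595: C(1595, 8) = 1020772636343363633895; 1020772636343363633895 < 1023490369077469249536? YES
  n = 1596: C(1596, 8) = 1025915067760710553965; 1025915067760710553965 < 1023490369077469249536? NO
  n = 1597: C(1597, 8) = 1031080153060953275445; 1031080153060953275445 < 1023490369077469249536? NO
  n = 1598: C(1598, 8) = 1036267977730442348529; 1036267977730442348529 < 1023490369077469249536? NO
The largest n with C(n, 8) < 1023490369077469249536 is n = 1595 (where E[X] = 113419181815929292655/113721152119718805504 ≈ 0.9973). Hence R_6(8) > 1595, i.e. R_6(8) ≥ 1596.

Largest n = 1595; hence R_6(8) > 1595.


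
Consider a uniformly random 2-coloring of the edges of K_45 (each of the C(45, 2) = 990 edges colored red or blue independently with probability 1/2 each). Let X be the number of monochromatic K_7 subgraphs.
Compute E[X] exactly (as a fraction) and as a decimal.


Let X = Σ_S X_S over the C(45, 7) = 45379620 subsets S of size 7, where X_S = 1 if the K_7 on S is monochromatic.
For a fixed S, the K_7 on S has C(7, 2) = 21 edges. P[all 21 edges red] = (1/2)^21, and likewise for blue, so P[monochromatic] = 2·(1/2)^21 = 2^{1 − 21} = 1/1048576.
Summing: E[X] = C(45, 7) · 2^{1 − 21} = 45379620 · 1/1048576 = 11344905/262144.
Numerically: E[X] ≈ 43.277378.

E[X] = C(45,7)·2^(1−C(7,2)) = 11344905/262144 ≈ 43.277378.


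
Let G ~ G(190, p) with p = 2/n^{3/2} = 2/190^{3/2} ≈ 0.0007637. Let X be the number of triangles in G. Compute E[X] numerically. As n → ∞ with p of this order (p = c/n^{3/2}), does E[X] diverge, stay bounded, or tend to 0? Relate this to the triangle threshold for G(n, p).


Number of potential triangles: C(190, 3) = 1125180.
Each occurs with probability p³ ≈ (0.0007637)³ ≈ 4.453473e-10.
By linearity: E[X] = C(190, 3)·p³ ≈ 1125180 · 4.453473e-10 ≈ 0.0005.
Since α = 3/2 > 1, p = c/n^{3/2} = o(1/n) is below the triangle threshold p ~ 1/n. Asymptotically E[X] ~ (c³/6)·n^{3(1−α)} = (2³/6)·n^{-1.5} → 0, so by Markov's inequality G has no triangles w.h.p.

E[X] ≈ 0.0005; in regime p = Θ(1/n^{3/2}) E[X] tends to 0 (below the triangle threshold p ~ 1/n).
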